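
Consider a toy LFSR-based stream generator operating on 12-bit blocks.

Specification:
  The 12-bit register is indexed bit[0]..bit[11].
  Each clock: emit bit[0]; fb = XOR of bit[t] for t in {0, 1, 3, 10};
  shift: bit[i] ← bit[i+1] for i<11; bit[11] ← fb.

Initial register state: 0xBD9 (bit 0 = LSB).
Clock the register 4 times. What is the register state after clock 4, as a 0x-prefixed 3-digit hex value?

0xCBD

reg_0 = 0xBD9
clock 1: out=1, reg = 0x5EC
clock 2: out=0, reg = 0x2F6
clock 3: out=0, reg = 0x97B
clock 4: out=1, reg = 0xCBD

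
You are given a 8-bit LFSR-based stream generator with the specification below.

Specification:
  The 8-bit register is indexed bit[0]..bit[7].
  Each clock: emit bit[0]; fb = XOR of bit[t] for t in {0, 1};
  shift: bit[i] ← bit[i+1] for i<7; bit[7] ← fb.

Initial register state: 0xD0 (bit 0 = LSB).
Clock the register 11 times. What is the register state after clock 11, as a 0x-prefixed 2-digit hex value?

reg_0 = 0xD0
clock 1: out=0, reg = 0x68
clock 2: out=0, reg = 0x34
clock 3: out=0, reg = 0x1A
clock 4: out=0, reg = 0x8D
clock 5: out=1, reg = 0xC6
clock 6: out=0, reg = 0xE3
clock 7: out=1, reg = 0x71
clock 8: out=1, reg = 0xB8
clock 9: out=0, reg = 0x5C
clock 10: out=0, reg = 0x2E
clock 11: out=0, reg = 0x97

0x97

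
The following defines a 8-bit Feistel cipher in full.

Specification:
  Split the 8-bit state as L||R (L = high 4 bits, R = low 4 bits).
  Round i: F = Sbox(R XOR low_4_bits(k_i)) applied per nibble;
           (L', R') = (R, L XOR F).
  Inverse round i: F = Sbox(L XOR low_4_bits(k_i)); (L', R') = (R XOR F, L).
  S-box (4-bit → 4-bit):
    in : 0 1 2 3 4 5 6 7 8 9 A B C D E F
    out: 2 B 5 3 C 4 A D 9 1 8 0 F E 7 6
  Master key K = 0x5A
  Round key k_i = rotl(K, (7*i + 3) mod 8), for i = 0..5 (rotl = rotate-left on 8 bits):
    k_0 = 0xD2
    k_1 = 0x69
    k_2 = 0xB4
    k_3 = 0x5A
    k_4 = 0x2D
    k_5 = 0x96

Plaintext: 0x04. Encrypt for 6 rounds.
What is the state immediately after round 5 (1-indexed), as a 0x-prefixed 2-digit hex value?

s_0 = plaintext = 0x04
s_1 = Round(s_0, k_0) = 0x4A
s_2 = Round(s_1, k_1) = 0xA7
s_3 = Round(s_2, k_2) = 0x79
s_4 = Round(s_3, k_3) = 0x94
s_5 = Round(s_4, k_4) = 0x48
s_6 = Round(s_5, k_5) = 0x83

0x48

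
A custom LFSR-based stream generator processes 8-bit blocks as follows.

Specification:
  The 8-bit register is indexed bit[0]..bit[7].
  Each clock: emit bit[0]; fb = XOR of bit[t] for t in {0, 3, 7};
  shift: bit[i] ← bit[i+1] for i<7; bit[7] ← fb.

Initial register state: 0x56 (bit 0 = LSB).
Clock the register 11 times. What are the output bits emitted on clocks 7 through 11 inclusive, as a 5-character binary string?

reg_0 = 0x56
clock 1: out=0, reg = 0x2B
clock 2: out=1, reg = 0x15
clock 3: out=1, reg = 0x8A
clock 4: out=0, reg = 0x45
clock 5: out=1, reg = 0xA2
clock 6: out=0, reg = 0xD1
clock 7: out=1, reg = 0x68
clock 8: out=0, reg = 0xB4
clock 9: out=0, reg = 0xDA
clock 10: out=0, reg = 0x6D
clock 11: out=1, reg = 0x36

10001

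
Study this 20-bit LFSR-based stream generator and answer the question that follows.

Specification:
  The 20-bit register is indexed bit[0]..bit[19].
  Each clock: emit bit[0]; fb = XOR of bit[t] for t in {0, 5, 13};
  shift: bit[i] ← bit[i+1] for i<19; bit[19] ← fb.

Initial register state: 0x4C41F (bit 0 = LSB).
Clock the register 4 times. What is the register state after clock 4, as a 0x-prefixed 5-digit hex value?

reg_0 = 0x4C41F
clock 1: out=1, reg = 0xA620F
clock 2: out=1, reg = 0x53107
clock 3: out=1, reg = 0x29883
clock 4: out=1, reg = 0x94C41

0x94C41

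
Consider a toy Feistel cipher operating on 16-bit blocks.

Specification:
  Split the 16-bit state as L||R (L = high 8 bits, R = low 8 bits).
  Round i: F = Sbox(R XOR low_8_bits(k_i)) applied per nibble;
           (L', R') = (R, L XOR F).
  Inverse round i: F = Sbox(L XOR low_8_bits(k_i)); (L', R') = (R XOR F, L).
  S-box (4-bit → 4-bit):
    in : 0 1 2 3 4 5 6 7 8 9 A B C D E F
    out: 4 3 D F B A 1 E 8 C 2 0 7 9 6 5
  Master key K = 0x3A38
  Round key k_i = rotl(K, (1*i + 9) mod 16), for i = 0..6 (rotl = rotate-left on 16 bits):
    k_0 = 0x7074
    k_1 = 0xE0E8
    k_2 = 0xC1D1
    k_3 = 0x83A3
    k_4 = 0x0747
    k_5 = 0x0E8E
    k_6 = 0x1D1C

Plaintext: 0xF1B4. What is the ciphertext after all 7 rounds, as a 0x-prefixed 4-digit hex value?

s_0 = plaintext = 0xF1B4
s_1 = Round(s_0, k_0) = 0xB485
s_2 = Round(s_1, k_1) = 0x85AD
s_3 = Round(s_2, k_2) = 0xAD62
s_4 = Round(s_3, k_3) = 0x62DE
s_5 = Round(s_4, k_4) = 0xDEAE
s_6 = Round(s_5, k_5) = 0xAE0A
s_7 = Round(s_6, k_6) = 0x0A9F

0x0A9F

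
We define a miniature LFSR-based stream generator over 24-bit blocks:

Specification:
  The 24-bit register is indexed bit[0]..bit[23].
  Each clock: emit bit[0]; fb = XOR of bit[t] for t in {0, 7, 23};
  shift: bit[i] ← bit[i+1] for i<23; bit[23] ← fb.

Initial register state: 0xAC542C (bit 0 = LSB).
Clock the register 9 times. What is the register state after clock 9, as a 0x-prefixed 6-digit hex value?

reg_0 = 0xAC542C
clock 1: out=0, reg = 0xD62A16
clock 2: out=0, reg = 0xEB150B
clock 3: out=1, reg = 0x758A85
clock 4: out=1, reg = 0x3AC542
clock 5: out=0, reg = 0x1D62A1
clock 6: out=1, reg = 0x0EB150
clock 7: out=0, reg = 0x0758A8
clock 8: out=0, reg = 0x83AC54
clock 9: out=0, reg = 0xC1D62A

0xC1D62A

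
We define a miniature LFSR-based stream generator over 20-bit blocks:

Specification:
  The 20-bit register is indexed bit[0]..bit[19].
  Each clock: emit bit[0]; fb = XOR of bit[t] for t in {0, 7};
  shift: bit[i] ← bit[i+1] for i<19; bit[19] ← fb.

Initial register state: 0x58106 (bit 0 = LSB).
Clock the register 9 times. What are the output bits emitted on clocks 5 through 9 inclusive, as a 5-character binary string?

00001

reg_0 = 0x58106
clock 1: out=0, reg = 0x2C083
clock 2: out=1, reg = 0x16041
clock 3: out=1, reg = 0x8B020
clock 4: out=0, reg = 0x45810
clock 5: out=0, reg = 0x22C08
clock 6: out=0, reg = 0x11604
clock 7: out=0, reg = 0x08B02
clock 8: out=0, reg = 0x04581
clock 9: out=1, reg = 0x022C0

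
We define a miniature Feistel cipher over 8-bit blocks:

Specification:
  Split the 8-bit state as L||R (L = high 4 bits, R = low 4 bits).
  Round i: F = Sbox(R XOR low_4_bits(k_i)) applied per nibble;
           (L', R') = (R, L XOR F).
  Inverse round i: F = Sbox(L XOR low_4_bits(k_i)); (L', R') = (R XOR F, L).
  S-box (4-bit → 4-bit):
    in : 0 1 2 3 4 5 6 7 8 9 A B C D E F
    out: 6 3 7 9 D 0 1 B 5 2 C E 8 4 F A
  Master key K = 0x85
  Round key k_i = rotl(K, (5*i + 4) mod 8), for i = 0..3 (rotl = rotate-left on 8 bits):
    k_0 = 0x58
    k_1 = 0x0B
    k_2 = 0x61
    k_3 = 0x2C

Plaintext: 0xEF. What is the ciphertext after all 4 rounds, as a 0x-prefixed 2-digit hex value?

0x6C

s_0 = plaintext = 0xEF
s_1 = Round(s_0, k_0) = 0xF5
s_2 = Round(s_1, k_1) = 0x50
s_3 = Round(s_2, k_2) = 0x06
s_4 = Round(s_3, k_3) = 0x6C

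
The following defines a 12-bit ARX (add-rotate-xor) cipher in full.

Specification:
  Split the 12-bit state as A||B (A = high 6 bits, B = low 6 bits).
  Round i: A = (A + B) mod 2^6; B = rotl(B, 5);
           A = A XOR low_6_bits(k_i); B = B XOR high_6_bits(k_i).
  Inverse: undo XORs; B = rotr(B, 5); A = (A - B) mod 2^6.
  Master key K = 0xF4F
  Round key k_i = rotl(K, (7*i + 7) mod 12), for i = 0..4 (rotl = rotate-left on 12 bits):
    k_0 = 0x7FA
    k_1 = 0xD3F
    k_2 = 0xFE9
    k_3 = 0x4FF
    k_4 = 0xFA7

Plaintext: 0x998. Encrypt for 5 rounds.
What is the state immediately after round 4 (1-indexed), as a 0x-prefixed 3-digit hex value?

0x0BB

s_0 = plaintext = 0x998
s_1 = Round(s_0, k_0) = 0x113
s_2 = Round(s_1, k_1) = 0xA1D
s_3 = Round(s_2, k_2) = 0xB11
s_4 = Round(s_3, k_3) = 0x0BB
s_5 = Round(s_4, k_4) = 0x683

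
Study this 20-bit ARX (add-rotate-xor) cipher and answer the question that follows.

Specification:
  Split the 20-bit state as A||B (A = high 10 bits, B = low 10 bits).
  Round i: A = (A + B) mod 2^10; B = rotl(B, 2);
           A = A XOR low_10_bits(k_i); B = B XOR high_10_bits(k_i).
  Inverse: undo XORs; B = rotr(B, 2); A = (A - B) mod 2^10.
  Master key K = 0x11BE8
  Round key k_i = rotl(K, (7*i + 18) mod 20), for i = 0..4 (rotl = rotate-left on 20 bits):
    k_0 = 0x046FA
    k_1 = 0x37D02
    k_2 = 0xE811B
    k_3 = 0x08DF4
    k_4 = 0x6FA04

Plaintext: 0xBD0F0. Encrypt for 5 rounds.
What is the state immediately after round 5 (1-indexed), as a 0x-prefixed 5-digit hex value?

s_0 = plaintext = 0xBD0F0
s_1 = Round(s_0, k_0) = 0x47BD1
s_2 = Round(s_1, k_1) = 0x7B798
s_3 = Round(s_2, k_2) = 0x279C3
s_4 = Round(s_3, k_3) = 0xE572E
s_5 = Round(s_4, k_4) = 0x31D05

0x31D05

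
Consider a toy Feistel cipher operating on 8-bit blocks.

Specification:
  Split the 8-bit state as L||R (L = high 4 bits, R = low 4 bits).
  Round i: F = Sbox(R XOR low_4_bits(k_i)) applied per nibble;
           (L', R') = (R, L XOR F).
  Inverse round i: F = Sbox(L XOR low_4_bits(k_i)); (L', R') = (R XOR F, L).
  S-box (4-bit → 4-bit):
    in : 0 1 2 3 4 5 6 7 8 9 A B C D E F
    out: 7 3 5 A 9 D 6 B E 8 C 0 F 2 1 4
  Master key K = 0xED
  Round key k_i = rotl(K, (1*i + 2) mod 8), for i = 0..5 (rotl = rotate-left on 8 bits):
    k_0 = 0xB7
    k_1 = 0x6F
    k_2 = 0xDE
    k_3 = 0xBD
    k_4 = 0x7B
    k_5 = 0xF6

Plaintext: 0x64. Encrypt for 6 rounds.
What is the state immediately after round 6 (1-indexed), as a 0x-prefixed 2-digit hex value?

0x13

s_0 = plaintext = 0x64
s_1 = Round(s_0, k_0) = 0x4C
s_2 = Round(s_1, k_1) = 0xCE
s_3 = Round(s_2, k_2) = 0xEB
s_4 = Round(s_3, k_3) = 0xB8
s_5 = Round(s_4, k_4) = 0x81
s_6 = Round(s_5, k_5) = 0x13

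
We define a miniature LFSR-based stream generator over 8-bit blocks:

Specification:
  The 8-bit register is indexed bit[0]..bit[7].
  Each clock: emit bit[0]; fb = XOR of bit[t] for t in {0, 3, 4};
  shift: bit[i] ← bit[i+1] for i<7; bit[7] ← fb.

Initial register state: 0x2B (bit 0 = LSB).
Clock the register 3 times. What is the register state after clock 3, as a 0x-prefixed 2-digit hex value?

0x85

reg_0 = 0x2B
clock 1: out=1, reg = 0x15
clock 2: out=1, reg = 0x0A
clock 3: out=0, reg = 0x85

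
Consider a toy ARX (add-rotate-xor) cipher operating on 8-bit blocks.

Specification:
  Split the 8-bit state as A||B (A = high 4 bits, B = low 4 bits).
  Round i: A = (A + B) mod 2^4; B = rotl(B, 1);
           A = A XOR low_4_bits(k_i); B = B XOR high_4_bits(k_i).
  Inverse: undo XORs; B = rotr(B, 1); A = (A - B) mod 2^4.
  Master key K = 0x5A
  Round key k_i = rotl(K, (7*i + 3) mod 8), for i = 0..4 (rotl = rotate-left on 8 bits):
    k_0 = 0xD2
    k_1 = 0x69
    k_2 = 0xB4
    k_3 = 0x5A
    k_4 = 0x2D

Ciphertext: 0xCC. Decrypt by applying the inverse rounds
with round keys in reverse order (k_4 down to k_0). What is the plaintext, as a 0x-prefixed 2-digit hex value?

s_0 = ciphertext = 0xCC
s_1 = InvRound(s_0, k_4) = 0xA7
s_2 = InvRound(s_1, k_3) = 0xF1
s_3 = InvRound(s_2, k_2) = 0x65
s_4 = InvRound(s_3, k_1) = 0x69
s_5 = InvRound(s_4, k_0) = 0x22

0x22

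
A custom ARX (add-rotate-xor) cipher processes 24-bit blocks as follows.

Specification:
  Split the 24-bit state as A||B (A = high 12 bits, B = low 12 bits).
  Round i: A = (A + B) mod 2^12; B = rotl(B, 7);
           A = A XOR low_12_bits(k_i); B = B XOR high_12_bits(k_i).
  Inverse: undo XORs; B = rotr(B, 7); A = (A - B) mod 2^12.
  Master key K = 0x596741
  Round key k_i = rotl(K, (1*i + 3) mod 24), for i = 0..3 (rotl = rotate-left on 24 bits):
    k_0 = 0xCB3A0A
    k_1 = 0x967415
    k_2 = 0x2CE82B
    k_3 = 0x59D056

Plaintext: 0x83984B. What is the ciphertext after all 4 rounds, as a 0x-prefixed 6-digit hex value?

s_0 = plaintext = 0x83984B
s_1 = Round(s_0, k_0) = 0xA8E971
s_2 = Round(s_1, k_1) = 0x7EA1AC
s_3 = Round(s_2, k_2) = 0x1BD4C3
s_4 = Round(s_3, k_3) = 0x6D643B

0x6D643B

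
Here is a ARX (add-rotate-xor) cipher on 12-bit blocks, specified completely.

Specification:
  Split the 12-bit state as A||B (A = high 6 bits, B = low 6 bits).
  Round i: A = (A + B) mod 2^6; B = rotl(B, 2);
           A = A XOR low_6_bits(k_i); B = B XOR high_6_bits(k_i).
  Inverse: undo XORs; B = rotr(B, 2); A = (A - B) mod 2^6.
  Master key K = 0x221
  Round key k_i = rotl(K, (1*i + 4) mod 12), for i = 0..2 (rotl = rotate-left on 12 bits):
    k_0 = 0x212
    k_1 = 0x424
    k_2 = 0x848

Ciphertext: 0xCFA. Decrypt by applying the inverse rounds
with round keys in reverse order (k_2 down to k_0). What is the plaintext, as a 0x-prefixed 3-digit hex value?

s_0 = ciphertext = 0xCFA
s_1 = InvRound(s_0, k_2) = 0x176
s_2 = InvRound(s_1, k_1) = 0xE29
s_3 = InvRound(s_2, k_0) = 0x498

0x498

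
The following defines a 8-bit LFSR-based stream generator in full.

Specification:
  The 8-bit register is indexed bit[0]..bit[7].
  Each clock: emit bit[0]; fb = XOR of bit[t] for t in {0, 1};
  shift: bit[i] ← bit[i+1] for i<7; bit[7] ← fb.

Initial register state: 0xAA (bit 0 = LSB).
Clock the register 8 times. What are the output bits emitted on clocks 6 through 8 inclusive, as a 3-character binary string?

reg_0 = 0xAA
clock 1: out=0, reg = 0xD5
clock 2: out=1, reg = 0xEA
clock 3: out=0, reg = 0xF5
clock 4: out=1, reg = 0xFA
clock 5: out=0, reg = 0xFD
clock 6: out=1, reg = 0xFE
clock 7: out=0, reg = 0xFF
clock 8: out=1, reg = 0x7F

101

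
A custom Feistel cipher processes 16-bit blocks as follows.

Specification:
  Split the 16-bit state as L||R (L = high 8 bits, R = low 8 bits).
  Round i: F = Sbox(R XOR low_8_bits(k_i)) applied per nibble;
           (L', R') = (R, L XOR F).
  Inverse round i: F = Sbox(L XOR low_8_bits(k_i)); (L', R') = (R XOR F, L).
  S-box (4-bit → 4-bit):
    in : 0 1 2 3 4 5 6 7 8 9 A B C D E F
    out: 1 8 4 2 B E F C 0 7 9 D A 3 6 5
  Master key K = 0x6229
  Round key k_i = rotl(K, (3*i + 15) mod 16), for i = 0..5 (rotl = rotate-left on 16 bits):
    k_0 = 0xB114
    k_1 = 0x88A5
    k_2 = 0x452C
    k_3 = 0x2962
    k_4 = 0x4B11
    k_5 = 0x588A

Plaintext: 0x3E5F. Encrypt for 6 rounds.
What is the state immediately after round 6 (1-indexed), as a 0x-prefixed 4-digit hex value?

s_0 = plaintext = 0x3E5F
s_1 = Round(s_0, k_0) = 0x5F83
s_2 = Round(s_1, k_1) = 0x8310
s_3 = Round(s_2, k_2) = 0x10A9
s_4 = Round(s_3, k_3) = 0xA9BD
s_5 = Round(s_4, k_4) = 0xBD33
s_6 = Round(s_5, k_5) = 0x336A

0x336A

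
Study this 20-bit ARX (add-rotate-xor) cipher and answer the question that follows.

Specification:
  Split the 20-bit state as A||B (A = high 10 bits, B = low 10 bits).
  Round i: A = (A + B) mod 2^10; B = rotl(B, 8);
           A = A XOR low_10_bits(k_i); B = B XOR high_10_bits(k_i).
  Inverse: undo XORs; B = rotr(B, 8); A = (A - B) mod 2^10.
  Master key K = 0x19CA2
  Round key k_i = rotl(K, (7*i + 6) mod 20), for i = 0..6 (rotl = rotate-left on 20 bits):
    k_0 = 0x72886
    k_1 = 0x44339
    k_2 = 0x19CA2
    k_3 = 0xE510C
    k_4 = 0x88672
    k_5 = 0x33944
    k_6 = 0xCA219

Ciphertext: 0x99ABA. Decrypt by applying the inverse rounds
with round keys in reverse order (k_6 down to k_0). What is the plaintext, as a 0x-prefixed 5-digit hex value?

0x9D331

s_0 = ciphertext = 0x99ABA
s_1 = InvRound(s_0, k_6) = 0x8DA49
s_2 = InvRound(s_1, k_5) = 0x5521E
s_3 = InvRound(s_2, k_4) = 0x8A8FC
s_4 = InvRound(s_3, k_3) = 0x60DA3
s_5 = InvRound(s_4, k_2) = 0x84311
s_6 = InvRound(s_5, k_1) = 0x48C06
s_7 = InvRound(s_6, k_0) = 0x9D331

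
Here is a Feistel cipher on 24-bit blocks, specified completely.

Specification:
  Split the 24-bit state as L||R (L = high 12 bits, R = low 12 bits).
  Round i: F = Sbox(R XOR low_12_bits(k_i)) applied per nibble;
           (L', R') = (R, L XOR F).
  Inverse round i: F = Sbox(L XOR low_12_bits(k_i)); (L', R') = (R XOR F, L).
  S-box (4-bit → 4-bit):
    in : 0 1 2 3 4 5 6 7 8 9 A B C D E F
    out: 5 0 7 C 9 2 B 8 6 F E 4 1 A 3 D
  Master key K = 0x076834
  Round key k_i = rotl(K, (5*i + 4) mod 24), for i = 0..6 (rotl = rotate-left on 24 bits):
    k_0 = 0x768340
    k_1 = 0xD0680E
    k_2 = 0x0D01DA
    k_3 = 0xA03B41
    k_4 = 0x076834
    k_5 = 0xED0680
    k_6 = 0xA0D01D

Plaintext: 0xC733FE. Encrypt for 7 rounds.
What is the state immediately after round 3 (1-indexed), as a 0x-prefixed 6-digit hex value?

0x33DE08

s_0 = plaintext = 0xC733FE
s_1 = Round(s_0, k_0) = 0x3FE930
s_2 = Round(s_1, k_1) = 0x93033D
s_3 = Round(s_2, k_2) = 0x33DE08
s_4 = Round(s_3, k_3) = 0xE081A2
s_5 = Round(s_4, k_4) = 0x1A21F3
s_6 = Round(s_5, k_5) = 0x1F392E
s_7 = Round(s_6, k_6) = 0x92EE3F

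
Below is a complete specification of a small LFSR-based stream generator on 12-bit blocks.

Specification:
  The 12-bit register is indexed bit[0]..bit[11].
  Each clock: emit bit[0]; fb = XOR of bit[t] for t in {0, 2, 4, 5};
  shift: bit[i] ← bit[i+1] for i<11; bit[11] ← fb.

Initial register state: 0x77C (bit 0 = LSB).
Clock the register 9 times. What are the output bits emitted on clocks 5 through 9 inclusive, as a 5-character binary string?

11101

reg_0 = 0x77C
clock 1: out=0, reg = 0xBBE
clock 2: out=0, reg = 0xDDF
clock 3: out=1, reg = 0xEEF
clock 4: out=1, reg = 0xF77
clock 5: out=1, reg = 0x7BB
clock 6: out=1, reg = 0xBDD
clock 7: out=1, reg = 0xDEE
clock 8: out=0, reg = 0x6F7
clock 9: out=1, reg = 0x37B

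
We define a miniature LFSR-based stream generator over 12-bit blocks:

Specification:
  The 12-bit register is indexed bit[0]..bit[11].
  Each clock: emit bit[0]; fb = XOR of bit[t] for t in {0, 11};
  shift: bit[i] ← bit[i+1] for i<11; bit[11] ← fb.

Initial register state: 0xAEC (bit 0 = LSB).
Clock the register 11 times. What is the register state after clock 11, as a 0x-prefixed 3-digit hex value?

reg_0 = 0xAEC
clock 1: out=0, reg = 0xD76
clock 2: out=0, reg = 0xEBB
clock 3: out=1, reg = 0x75D
clock 4: out=1, reg = 0xBAE
clock 5: out=0, reg = 0xDD7
clock 6: out=1, reg = 0x6EB
clock 7: out=1, reg = 0xB75
clock 8: out=1, reg = 0x5BA
clock 9: out=0, reg = 0x2DD
clock 10: out=1, reg = 0x96E
clock 11: out=0, reg = 0xCB7

0xCB7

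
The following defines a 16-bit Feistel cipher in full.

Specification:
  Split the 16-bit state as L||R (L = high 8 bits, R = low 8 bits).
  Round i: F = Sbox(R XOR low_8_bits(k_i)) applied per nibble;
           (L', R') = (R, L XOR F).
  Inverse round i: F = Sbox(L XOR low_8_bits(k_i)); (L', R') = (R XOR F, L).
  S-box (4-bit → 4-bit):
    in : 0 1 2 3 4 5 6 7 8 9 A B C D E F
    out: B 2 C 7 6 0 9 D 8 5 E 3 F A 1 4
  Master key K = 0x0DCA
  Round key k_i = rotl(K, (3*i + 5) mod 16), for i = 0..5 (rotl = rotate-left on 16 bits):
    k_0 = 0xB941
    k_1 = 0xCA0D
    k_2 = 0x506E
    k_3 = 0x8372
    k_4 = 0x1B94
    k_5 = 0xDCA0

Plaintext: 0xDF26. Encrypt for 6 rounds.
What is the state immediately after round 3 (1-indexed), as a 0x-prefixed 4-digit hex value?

s_0 = plaintext = 0xDF26
s_1 = Round(s_0, k_0) = 0x2642
s_2 = Round(s_1, k_1) = 0x4242
s_3 = Round(s_2, k_2) = 0x428D
s_4 = Round(s_3, k_3) = 0x8D06
s_5 = Round(s_4, k_4) = 0x06D1
s_6 = Round(s_5, k_5) = 0xD1D4

0x428D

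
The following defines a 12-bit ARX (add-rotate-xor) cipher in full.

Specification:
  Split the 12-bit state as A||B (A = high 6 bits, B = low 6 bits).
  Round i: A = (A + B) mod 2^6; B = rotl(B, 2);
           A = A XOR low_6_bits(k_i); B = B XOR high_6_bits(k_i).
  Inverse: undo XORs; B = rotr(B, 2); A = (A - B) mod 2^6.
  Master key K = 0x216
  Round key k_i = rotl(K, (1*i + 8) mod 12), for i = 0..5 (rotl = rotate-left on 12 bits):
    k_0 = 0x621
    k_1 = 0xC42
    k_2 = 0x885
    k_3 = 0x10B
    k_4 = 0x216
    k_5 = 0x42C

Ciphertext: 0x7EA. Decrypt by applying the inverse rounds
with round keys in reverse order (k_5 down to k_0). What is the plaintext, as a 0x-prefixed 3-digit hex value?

0x578

s_0 = ciphertext = 0x7EA
s_1 = InvRound(s_0, k_5) = 0x16E
s_2 = InvRound(s_1, k_4) = 0xAA9
s_3 = InvRound(s_2, k_3) = 0x19B
s_4 = InvRound(s_3, k_2) = 0x95E
s_5 = InvRound(s_4, k_1) = 0xB3B
s_6 = InvRound(s_5, k_0) = 0x578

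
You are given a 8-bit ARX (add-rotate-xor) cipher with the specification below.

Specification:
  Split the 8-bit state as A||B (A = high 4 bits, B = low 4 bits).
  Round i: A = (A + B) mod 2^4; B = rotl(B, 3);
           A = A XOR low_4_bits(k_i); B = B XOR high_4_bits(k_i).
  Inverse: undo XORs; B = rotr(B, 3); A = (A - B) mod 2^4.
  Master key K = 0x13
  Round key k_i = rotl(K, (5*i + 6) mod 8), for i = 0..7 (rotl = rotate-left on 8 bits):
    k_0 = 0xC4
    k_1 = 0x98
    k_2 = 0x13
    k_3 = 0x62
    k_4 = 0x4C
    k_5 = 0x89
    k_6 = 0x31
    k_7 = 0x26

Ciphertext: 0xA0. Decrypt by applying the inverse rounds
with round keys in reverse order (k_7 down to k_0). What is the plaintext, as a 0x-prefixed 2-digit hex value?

s_0 = ciphertext = 0xA0
s_1 = InvRound(s_0, k_7) = 0x84
s_2 = InvRound(s_1, k_6) = 0xBE
s_3 = InvRound(s_2, k_5) = 0x6C
s_4 = InvRound(s_3, k_4) = 0x91
s_5 = InvRound(s_4, k_3) = 0xDE
s_6 = InvRound(s_5, k_2) = 0xFF
s_7 = InvRound(s_6, k_1) = 0xBC
s_8 = InvRound(s_7, k_0) = 0xF0

0xF0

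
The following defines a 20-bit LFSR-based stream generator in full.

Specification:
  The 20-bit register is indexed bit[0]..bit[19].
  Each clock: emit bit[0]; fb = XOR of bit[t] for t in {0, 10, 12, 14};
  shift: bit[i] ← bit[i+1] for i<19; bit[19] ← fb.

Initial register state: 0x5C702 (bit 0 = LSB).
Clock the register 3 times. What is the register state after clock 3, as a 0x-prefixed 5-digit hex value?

0x0B8E0

reg_0 = 0x5C702
clock 1: out=0, reg = 0x2E381
clock 2: out=1, reg = 0x171C0
clock 3: out=0, reg = 0x0B8E0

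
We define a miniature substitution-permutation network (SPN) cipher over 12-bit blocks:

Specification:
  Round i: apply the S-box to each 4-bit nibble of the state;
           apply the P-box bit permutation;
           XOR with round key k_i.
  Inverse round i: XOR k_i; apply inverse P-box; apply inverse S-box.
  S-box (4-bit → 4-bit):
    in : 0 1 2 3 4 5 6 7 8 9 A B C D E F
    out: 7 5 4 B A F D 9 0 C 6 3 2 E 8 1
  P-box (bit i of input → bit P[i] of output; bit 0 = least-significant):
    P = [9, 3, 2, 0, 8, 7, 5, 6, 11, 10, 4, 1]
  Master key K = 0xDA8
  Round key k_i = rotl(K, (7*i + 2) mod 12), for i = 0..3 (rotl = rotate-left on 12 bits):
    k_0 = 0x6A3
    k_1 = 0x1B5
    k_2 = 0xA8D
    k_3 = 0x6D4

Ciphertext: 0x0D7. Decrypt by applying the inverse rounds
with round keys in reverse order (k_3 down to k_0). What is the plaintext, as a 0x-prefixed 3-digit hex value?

0x3B7

s_0 = ciphertext = 0x0D7
s_1 = InvRound(s_0, k_3) = 0x487
s_2 = InvRound(s_1, k_2) = 0x38B
s_3 = InvRound(s_2, k_1) = 0x920
s_4 = InvRound(s_3, k_0) = 0x3B7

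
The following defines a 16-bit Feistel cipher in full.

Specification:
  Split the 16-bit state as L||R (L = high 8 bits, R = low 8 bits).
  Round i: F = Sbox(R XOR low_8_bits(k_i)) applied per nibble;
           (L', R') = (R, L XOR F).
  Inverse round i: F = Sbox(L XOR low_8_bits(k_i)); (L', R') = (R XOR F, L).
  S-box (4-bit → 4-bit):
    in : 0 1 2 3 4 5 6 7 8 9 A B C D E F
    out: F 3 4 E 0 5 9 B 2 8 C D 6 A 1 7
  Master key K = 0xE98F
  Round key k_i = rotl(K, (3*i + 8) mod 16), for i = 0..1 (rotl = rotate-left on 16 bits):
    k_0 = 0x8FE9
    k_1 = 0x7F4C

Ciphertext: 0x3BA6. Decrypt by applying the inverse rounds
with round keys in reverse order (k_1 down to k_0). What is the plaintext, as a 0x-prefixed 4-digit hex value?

0x4B1D

s_0 = ciphertext = 0x3BA6
s_1 = InvRound(s_0, k_1) = 0x1D3B
s_2 = InvRound(s_1, k_0) = 0x4B1D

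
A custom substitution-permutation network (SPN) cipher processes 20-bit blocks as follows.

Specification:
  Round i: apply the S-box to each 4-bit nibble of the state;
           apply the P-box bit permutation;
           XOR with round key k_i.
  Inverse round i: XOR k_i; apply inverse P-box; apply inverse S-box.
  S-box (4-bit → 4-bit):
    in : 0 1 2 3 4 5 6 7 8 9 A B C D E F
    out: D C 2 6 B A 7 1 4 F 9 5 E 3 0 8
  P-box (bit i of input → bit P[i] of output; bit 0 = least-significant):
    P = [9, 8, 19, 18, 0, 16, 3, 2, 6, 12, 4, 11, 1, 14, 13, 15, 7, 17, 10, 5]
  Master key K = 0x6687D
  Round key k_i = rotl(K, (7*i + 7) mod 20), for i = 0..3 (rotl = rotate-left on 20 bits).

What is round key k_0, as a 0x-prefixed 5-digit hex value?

0x43EB3

K = 0x6687D
k_0 = rotl(K, (7*0+7) mod 20) = rotl(K, 7) = 0x43EB3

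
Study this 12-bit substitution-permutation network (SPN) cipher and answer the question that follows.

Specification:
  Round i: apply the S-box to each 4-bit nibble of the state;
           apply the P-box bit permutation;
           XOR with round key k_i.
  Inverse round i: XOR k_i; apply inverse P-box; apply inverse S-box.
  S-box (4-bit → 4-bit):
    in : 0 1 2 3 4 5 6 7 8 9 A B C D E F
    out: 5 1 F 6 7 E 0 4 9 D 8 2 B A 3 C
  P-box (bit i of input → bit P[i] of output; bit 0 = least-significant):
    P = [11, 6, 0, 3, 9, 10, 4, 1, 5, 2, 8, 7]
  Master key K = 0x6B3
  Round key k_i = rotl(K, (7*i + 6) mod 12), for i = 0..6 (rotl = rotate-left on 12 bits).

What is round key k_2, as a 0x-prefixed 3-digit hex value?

0x36B

K = 0x6B3
k_0 = rotl(K, (7*0+6) mod 12) = rotl(K, 6) = 0xCDA
k_1 = rotl(K, (7*1+6) mod 12) = rotl(K, 1) = 0xD66
k_2 = rotl(K, (7*2+6) mod 12) = rotl(K, 8) = 0x36B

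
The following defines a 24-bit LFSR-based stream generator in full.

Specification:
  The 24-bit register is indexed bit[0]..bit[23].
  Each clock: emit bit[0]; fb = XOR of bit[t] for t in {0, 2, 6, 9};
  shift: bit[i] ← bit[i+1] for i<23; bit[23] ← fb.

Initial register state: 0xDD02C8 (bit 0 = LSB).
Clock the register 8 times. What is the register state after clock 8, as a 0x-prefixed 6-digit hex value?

reg_0 = 0xDD02C8
clock 1: out=0, reg = 0x6E8164
clock 2: out=0, reg = 0x3740B2
clock 3: out=0, reg = 0x1BA059
clock 4: out=1, reg = 0x0DD02C
clock 5: out=0, reg = 0x86E816
clock 6: out=0, reg = 0xC3740B
clock 7: out=1, reg = 0xE1BA05
clock 8: out=1, reg = 0xF0DD02

0xF0DD02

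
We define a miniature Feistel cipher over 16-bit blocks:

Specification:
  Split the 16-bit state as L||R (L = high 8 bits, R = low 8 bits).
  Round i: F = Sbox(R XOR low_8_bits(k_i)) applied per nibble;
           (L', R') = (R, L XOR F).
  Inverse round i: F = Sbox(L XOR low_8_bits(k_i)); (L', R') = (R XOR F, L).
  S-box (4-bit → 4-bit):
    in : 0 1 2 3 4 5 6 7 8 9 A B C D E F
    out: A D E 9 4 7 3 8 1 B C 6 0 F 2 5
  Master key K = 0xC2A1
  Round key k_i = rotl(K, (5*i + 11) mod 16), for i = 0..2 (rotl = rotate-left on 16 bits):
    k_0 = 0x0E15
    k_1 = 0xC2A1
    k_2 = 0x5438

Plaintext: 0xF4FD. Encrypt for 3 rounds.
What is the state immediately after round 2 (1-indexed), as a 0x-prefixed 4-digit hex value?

0xD579

s_0 = plaintext = 0xF4FD
s_1 = Round(s_0, k_0) = 0xFDD5
s_2 = Round(s_1, k_1) = 0xD579
s_3 = Round(s_2, k_2) = 0x7998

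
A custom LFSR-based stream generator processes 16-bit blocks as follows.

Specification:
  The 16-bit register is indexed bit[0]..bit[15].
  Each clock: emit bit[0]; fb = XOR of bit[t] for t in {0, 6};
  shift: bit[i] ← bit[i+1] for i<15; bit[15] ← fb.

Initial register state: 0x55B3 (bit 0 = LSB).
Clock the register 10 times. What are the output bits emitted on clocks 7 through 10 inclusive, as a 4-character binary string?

reg_0 = 0x55B3
clock 1: out=1, reg = 0xAAD9
clock 2: out=1, reg = 0x556C
clock 3: out=0, reg = 0xAAB6
clock 4: out=0, reg = 0x555B
clock 5: out=1, reg = 0x2AAD
clock 6: out=1, reg = 0x9556
clock 7: out=0, reg = 0xCAAB
clock 8: out=1, reg = 0xE555
clock 9: out=1, reg = 0x72AA
clock 10: out=0, reg = 0x3955

0110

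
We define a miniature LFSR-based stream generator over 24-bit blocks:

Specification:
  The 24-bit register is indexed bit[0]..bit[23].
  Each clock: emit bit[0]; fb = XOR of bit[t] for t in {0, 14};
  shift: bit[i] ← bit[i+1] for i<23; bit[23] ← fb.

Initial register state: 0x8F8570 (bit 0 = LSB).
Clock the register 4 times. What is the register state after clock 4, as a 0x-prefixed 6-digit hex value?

0xE8F857

reg_0 = 0x8F8570
clock 1: out=0, reg = 0x47C2B8
clock 2: out=0, reg = 0xA3E15C
clock 3: out=0, reg = 0xD1F0AE
clock 4: out=0, reg = 0xE8F857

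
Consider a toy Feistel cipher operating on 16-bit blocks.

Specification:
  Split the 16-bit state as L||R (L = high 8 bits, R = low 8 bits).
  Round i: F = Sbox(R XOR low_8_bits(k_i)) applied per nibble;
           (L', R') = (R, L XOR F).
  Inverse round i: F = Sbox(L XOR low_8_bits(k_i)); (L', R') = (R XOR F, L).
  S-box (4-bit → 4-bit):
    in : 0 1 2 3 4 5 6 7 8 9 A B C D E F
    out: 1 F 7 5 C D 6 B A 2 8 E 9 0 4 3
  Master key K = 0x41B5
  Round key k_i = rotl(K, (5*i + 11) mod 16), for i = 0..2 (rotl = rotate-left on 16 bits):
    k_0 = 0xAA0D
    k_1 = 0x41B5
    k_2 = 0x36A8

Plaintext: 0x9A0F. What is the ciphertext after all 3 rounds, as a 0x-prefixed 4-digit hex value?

s_0 = plaintext = 0x9A0F
s_1 = Round(s_0, k_0) = 0x0F8D
s_2 = Round(s_1, k_1) = 0x8D55
s_3 = Round(s_2, k_2) = 0x55BD

0x55BD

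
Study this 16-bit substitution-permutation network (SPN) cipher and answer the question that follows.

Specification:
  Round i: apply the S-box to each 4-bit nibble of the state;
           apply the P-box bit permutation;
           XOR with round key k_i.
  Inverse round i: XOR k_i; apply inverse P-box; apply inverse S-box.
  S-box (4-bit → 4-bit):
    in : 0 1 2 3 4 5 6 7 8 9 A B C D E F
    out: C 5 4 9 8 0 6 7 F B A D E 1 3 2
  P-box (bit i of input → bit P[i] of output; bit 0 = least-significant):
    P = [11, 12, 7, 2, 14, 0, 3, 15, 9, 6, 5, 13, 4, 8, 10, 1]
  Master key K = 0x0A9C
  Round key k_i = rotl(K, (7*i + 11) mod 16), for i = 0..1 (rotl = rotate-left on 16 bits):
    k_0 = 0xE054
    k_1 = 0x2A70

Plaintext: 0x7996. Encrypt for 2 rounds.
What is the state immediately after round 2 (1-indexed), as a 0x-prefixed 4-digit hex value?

s_0 = plaintext = 0x7996
s_1 = Round(s_0, k_0) = 0x1785
s_2 = Round(s_1, k_1) = 0xEC09

0xEC09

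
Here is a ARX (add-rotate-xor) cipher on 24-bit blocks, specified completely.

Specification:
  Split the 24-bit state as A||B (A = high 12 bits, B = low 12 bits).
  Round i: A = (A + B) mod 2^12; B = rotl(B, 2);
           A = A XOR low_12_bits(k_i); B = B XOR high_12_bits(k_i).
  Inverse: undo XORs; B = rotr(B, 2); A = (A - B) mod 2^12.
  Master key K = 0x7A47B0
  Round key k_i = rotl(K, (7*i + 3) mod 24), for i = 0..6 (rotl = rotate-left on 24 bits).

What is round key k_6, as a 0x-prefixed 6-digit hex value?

0x0F48F6

K = 0x7A47B0
k_0 = rotl(K, (7*0+3) mod 24) = rotl(K, 3) = 0xD23D83
k_1 = rotl(K, (7*1+3) mod 24) = rotl(K, 10) = 0x1EC1E9
k_2 = rotl(K, (7*2+3) mod 24) = rotl(K, 17) = 0x60F48F
k_3 = rotl(K, (7*3+3) mod 24) = rotl(K, 0) = 0x7A47B0
k_4 = rotl(K, (7*4+3) mod 24) = rotl(K, 7) = 0x23D83D
k_5 = rotl(K, (7*5+3) mod 24) = rotl(K, 14) = 0xEC1E91
k_6 = rotl(K, (7*6+3) mod 24) = rotl(K, 21) = 0x0F48F6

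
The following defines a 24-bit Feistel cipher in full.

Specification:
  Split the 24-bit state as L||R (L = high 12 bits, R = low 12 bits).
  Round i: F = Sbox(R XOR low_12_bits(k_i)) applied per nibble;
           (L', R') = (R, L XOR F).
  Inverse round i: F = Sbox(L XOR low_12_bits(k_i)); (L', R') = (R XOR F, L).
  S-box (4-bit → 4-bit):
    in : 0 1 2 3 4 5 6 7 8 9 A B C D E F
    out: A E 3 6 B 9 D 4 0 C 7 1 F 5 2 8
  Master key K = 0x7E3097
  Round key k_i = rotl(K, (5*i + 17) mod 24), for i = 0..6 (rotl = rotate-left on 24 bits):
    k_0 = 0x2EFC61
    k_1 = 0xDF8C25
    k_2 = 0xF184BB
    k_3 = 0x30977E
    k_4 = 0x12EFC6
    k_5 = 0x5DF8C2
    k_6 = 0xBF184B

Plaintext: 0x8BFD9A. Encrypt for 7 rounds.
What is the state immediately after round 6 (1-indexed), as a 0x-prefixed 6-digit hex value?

s_0 = plaintext = 0x8BFD9A
s_1 = Round(s_0, k_0) = 0xD9A63E
s_2 = Round(s_1, k_1) = 0x63EA7B
s_3 = Round(s_2, k_2) = 0xA7B4C4
s_4 = Round(s_3, k_3) = 0x4C4C6C
s_5 = Round(s_4, k_4) = 0xC6C2B3
s_6 = Round(s_5, k_5) = 0x2B3B22
s_7 = Round(s_6, k_6) = 0xB2246F

0x2B3B22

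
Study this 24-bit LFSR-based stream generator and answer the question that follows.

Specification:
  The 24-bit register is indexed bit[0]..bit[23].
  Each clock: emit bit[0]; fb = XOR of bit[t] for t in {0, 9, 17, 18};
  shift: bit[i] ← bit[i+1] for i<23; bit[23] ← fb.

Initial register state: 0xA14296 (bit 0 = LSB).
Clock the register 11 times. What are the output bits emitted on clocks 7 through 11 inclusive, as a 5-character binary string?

01010

reg_0 = 0xA14296
clock 1: out=0, reg = 0xD0A14B
clock 2: out=1, reg = 0xE850A5
clock 3: out=1, reg = 0xF42852
clock 4: out=0, reg = 0xFA1429
clock 5: out=1, reg = 0x7D0A14
clock 6: out=0, reg = 0x3E850A
clock 7: out=0, reg = 0x1F4285
clock 8: out=1, reg = 0x0FA142
clock 9: out=0, reg = 0x07D0A1
clock 10: out=1, reg = 0x83E850
clock 11: out=0, reg = 0xC1F428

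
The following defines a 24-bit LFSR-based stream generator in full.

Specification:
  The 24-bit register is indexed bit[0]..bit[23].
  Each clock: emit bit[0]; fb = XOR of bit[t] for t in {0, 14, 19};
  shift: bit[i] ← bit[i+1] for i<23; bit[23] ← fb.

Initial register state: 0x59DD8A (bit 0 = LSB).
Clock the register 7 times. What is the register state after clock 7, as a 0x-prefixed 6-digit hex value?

reg_0 = 0x59DD8A
clock 1: out=0, reg = 0x2CEEC5
clock 2: out=1, reg = 0x967762
clock 3: out=0, reg = 0xCB3BB1
clock 4: out=1, reg = 0x659DD8
clock 5: out=0, reg = 0x32CEEC
clock 6: out=0, reg = 0x996776
clock 7: out=0, reg = 0x4CB3BB

0x4CB3BB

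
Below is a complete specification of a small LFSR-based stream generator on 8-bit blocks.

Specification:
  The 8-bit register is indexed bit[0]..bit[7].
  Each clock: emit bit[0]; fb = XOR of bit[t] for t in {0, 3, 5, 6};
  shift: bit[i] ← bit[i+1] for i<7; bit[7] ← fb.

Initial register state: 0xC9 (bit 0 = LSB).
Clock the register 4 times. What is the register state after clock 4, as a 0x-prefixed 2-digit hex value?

reg_0 = 0xC9
clock 1: out=1, reg = 0xE4
clock 2: out=0, reg = 0x72
clock 3: out=0, reg = 0x39
clock 4: out=1, reg = 0x9C

0x9C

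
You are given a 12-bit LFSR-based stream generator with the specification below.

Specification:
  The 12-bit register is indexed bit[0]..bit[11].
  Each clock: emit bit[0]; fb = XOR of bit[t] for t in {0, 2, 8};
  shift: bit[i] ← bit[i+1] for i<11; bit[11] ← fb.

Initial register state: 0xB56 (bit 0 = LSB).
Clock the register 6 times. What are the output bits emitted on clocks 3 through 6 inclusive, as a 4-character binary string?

1010

reg_0 = 0xB56
clock 1: out=0, reg = 0x5AB
clock 2: out=1, reg = 0x2D5
clock 3: out=1, reg = 0x16A
clock 4: out=0, reg = 0x8B5
clock 5: out=1, reg = 0x45A
clock 6: out=0, reg = 0x22D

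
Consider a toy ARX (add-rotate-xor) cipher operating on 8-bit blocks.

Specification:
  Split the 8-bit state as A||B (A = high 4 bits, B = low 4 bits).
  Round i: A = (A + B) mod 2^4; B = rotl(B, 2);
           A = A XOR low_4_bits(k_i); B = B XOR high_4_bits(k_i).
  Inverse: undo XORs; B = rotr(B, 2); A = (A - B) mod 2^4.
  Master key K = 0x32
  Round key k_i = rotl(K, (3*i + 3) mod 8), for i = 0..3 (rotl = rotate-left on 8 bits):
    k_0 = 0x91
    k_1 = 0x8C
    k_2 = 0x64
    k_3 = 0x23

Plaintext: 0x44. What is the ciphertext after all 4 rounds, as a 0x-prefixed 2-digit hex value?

0xC1

s_0 = plaintext = 0x44
s_1 = Round(s_0, k_0) = 0x98
s_2 = Round(s_1, k_1) = 0xDA
s_3 = Round(s_2, k_2) = 0x3C
s_4 = Round(s_3, k_3) = 0xC1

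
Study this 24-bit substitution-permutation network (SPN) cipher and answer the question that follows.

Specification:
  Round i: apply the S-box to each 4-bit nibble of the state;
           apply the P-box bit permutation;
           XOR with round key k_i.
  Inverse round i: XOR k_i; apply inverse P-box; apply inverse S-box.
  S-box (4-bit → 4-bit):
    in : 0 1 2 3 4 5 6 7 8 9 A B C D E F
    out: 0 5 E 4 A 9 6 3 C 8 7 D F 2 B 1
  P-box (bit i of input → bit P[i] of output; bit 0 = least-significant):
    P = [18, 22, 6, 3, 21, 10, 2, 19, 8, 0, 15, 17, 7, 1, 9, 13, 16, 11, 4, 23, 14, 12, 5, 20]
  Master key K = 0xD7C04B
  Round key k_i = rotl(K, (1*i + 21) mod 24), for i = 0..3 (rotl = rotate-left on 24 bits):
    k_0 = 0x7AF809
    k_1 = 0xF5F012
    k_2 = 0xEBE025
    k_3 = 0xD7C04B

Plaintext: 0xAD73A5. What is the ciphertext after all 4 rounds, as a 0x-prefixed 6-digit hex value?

0xC5FA85

s_0 = plaintext = 0xAD73A5
s_1 = Round(s_0, k_0) = 0x5E24A7
s_2 = Round(s_1, k_1) = 0x029E15
s_3 = Round(s_2, k_2) = 0x4DC938
s_4 = Round(s_3, k_3) = 0xC5FA85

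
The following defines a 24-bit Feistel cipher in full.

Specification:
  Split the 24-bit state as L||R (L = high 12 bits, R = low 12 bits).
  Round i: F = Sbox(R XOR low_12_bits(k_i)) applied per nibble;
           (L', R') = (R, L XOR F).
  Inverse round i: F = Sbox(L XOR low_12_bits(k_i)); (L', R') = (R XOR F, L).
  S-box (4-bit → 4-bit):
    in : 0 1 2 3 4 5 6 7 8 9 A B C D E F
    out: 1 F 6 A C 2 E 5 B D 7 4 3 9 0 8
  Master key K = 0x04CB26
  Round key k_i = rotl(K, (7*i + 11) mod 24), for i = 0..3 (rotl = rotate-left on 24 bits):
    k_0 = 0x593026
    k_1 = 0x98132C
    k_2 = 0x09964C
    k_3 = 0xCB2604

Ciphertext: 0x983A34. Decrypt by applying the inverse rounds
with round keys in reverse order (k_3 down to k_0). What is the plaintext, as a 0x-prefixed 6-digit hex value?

s_0 = ciphertext = 0x983A34
s_1 = InvRound(s_0, k_3) = 0x281983
s_2 = InvRound(s_1, k_2) = 0x5BA281
s_3 = InvRound(s_2, k_1) = 0xC5F5BA
s_4 = InvRound(s_3, k_0) = 0x6E7C5F

0x6E7C5F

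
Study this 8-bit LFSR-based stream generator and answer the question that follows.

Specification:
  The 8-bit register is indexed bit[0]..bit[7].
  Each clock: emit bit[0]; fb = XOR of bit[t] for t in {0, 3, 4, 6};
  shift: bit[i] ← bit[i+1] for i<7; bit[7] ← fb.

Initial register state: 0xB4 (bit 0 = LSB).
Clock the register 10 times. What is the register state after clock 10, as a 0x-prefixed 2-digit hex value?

reg_0 = 0xB4
clock 1: out=0, reg = 0xDA
clock 2: out=0, reg = 0xED
clock 3: out=1, reg = 0xF6
clock 4: out=0, reg = 0x7B
clock 5: out=1, reg = 0x3D
clock 6: out=1, reg = 0x9E
clock 7: out=0, reg = 0x4F
clock 8: out=1, reg = 0xA7
clock 9: out=1, reg = 0xD3
clock 10: out=1, reg = 0xE9

0xE9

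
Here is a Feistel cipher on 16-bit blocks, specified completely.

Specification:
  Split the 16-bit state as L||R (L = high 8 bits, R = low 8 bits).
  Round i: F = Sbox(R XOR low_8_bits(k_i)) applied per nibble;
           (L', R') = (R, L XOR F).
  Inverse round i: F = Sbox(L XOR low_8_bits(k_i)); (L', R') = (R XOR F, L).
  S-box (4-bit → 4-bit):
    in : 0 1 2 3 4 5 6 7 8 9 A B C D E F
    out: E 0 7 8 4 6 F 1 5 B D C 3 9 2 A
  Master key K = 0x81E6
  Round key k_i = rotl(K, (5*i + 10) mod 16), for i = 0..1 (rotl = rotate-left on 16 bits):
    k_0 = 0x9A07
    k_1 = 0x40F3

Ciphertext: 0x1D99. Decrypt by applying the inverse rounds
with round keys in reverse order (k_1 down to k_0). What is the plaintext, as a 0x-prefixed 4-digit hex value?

s_0 = ciphertext = 0x1D99
s_1 = InvRound(s_0, k_1) = 0xBB1D
s_2 = InvRound(s_1, k_0) = 0xDEBB

0xDEBB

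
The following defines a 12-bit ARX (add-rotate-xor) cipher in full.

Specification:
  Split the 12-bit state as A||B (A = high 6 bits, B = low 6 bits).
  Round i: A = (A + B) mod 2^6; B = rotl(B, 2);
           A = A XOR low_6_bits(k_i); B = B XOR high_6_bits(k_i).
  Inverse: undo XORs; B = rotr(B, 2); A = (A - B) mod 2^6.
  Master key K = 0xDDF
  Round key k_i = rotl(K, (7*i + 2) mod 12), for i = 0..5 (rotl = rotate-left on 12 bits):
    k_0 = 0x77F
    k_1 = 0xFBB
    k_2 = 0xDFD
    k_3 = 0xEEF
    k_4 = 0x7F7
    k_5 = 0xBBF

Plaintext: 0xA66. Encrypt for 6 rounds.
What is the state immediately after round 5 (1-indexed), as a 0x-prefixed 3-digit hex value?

0xF2F

s_0 = plaintext = 0xA66
s_1 = Round(s_0, k_0) = 0xC07
s_2 = Round(s_1, k_1) = 0x322
s_3 = Round(s_2, k_2) = 0x4FD
s_4 = Round(s_3, k_3) = 0xFCC
s_5 = Round(s_4, k_4) = 0xF2F
s_6 = Round(s_5, k_5) = 0x510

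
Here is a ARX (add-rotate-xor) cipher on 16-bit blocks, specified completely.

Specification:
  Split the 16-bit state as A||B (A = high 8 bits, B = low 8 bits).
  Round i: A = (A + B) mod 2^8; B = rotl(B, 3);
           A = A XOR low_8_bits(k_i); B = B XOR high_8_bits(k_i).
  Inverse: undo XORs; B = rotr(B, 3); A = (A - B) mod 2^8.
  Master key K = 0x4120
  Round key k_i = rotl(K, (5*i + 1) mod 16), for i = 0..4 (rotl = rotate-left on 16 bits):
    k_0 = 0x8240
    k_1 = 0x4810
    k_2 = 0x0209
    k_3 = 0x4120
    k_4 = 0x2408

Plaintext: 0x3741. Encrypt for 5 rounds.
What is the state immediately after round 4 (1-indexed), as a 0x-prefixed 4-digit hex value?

0x1752

s_0 = plaintext = 0x3741
s_1 = Round(s_0, k_0) = 0x3888
s_2 = Round(s_1, k_1) = 0xD00C
s_3 = Round(s_2, k_2) = 0xD562
s_4 = Round(s_3, k_3) = 0x1752
s_5 = Round(s_4, k_4) = 0x61B6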